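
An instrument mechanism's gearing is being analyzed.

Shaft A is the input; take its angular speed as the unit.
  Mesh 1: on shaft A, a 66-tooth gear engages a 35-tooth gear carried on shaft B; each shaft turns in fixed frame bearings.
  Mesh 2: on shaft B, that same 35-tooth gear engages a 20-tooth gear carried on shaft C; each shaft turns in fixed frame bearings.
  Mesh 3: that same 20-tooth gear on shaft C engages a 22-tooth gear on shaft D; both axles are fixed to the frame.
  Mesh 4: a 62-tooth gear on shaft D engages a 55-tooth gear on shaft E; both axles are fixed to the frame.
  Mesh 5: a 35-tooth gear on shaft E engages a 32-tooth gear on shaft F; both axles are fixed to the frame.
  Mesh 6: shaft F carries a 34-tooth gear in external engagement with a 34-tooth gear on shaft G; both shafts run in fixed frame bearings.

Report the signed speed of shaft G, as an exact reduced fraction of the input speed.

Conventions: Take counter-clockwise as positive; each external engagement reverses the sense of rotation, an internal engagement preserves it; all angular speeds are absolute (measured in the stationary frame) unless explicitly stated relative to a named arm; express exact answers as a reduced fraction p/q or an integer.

651/176

6-mesh fixed-axis compound train (all bearings frame-fixed)
mesh 1 [66T→35T]: |ω|/ω_in = 1×66/35 = 66/35, sense flips to −
mesh 2 [35T→20T]: |ω|/ω_in = (66/35)×35/20 = 33/10, sense flips to +
mesh 3 [20T→22T]: |ω|/ω_in = (33/10)×20/22 = 3, sense flips to −
mesh 4 [62T→55T]: |ω|/ω_in = 3×62/55 = 186/55, sense flips to +
mesh 5 [35T→32T]: |ω|/ω_in = (186/55)×35/32 = 651/176, sense flips to −
mesh 6 [34T→34T]: |ω|/ω_in = (651/176)×34/34 = 651/176, sense flips to +
signed output speed (× input speed) = 651/176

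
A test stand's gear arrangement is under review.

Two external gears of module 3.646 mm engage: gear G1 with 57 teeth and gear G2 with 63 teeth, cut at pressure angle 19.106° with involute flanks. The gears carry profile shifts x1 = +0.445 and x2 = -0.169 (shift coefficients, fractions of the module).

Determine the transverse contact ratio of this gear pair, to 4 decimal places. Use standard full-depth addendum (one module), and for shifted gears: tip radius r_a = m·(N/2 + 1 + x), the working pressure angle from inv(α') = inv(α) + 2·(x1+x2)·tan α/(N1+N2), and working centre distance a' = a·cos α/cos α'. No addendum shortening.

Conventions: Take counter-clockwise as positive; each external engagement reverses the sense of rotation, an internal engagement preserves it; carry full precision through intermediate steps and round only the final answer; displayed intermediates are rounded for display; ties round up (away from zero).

1.7740

topology: single-mesh involute geometry — m = 3.646, 57T/63T pair
base radii: r_b1 = 98.187025, r_b2 = 108.522502
tip radii: r_a1 = 109.179470, r_a2 = 117.878826
inv(α') = inv(19.106°) + 2·(+0.445-0.169)·tan α/(57+63) = 0.01452915  ⇒  α' = 19.83626°
a' = a·cos α / cos α' = 218.7600·cos 19.106°/cos 19.83626° = 219.748010
action lengths: √(r_a1²−r_b1²) = 47.743740, √(r_a2²−r_b2²) = 46.024822
base pitch p_b = π·m·cos α = 10.823286
CR = (47.743740 + 46.024822 − 219.748010·sin 19.83626°)/10.823286 = 1.774022
contact ratio ≈ 1.7740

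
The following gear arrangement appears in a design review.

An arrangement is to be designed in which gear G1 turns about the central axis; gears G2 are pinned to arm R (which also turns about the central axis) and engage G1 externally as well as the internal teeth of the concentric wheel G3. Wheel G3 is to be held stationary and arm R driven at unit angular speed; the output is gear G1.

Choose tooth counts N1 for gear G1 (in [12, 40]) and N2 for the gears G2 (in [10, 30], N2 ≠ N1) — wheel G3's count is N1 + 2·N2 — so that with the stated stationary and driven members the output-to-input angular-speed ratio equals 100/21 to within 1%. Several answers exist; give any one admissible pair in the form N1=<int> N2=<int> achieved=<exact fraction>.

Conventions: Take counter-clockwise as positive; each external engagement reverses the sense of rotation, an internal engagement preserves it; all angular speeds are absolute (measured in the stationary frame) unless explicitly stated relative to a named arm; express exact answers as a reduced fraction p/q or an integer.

planetary set to be sized for 100/21 (Willis relation)
Willis with ω_ring = 0: ω_sun/ω_arm = (N1+N3)/N1; set equal to 100/21  ⇒  N3/N1 = 100/21 − 1 = 79/21
N3 = N1 + 2·N2  ⇒  N2/N1 = (N3/N1 − 1)/2 = (79/21 − 1)/2 = 29/21
smallest multiple with N1 ≥ 12 and N2 ≥ 10: k = 1  ⇒  N1 = 1·21 = 21, N2 = 1·29 = 29 (N1 ≤ 40, N2 ≤ 30, N2 ≠ N1 ✓), N3 = 21 + 2·29 = 79
check: (N1+N3)/N1 with N1 = 21, N3 = 79 gives 100/21; |achieved − target| = 0 ≤ 1/21 ✓

N1=21 N2=29 achieved=100/21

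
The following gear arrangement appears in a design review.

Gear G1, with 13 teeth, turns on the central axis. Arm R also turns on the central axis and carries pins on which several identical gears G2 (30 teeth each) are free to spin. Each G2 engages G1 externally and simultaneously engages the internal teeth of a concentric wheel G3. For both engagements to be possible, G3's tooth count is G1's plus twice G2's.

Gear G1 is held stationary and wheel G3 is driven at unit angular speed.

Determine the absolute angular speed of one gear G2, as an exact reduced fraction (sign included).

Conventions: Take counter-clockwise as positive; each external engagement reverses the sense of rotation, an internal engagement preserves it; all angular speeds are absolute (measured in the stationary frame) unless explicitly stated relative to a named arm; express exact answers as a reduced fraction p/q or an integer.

topology: planetary set — G1 13T / G2 30T / G3 73T, arm = carrier (Willis)
ring teeth: 13 + 2·30 = 73
13(ω_sun−ω_arm) = −73(ω_ring−ω_arm),  ω_sun = 0, ω_ring = 1
13(0−ω_arm) = −73(1−ω_arm)  ⇒  86·ω_arm = 73  ⇒  ω_arm = 73/86
sun–planet mesh: 13·(0−73/86) = −30·(ω_p−ω_arm)  ⇒  ω_p−ω_arm = 949/2580
ω_p = 73/86 + 949/2580 = 73/60
exact speed ratio = 73/60

73/60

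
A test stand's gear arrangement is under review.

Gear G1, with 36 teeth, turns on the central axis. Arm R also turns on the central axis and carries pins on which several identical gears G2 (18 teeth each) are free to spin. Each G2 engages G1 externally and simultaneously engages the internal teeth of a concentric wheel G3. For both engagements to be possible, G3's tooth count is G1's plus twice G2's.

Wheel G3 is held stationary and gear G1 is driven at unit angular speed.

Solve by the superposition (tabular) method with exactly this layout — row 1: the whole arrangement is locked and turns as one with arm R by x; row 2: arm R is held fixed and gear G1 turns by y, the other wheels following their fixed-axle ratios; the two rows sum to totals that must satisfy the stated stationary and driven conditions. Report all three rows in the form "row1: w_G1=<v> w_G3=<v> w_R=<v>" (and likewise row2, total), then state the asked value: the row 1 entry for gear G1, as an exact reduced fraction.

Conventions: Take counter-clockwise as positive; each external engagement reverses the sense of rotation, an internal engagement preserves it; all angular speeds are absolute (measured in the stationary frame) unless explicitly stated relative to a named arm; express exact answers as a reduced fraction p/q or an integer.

recognized (axles ride arm R): planetary set, 36/18/72 teeth
row 1: whole set turns with the arm by x
row 2 — arm fixed, fixed-axis ratios: sun y, ring −(36/72)·y, arm 0
boundary: total ω_ring = x − (36/72)·y = 0 and total ω_sun = x + y = 1  ⇒  y = 2/3, x = 1/3
row 2 ring = −(36/72)·2/3 = -1/3
totals (row 1 + row 2): sun 1/3 + 2/3 = 1, ring 1/3 + (-1/3) = 0, arm 1/3 + 0 = 1/3
asked cell (row1, sun) = 1/3

row1: w_G1=1/3 w_G3=1/3 w_R=1/3
row2: w_G1=2/3 w_G3=-1/3 w_R=0
total: w_G1=1 w_G3=0 w_R=1/3
asked value: 1/3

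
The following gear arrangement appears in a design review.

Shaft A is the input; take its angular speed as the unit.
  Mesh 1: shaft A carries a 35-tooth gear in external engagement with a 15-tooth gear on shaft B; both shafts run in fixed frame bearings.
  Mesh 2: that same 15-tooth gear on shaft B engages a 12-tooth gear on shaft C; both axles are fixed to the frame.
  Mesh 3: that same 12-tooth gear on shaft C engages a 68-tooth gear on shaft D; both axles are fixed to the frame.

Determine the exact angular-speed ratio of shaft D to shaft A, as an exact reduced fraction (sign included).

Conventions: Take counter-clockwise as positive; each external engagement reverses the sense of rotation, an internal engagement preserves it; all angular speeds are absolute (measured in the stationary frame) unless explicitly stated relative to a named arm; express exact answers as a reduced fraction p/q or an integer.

-35/68

class = fixed-axis compound train [3 meshes; 3 ratios multiply, 3 sense flips]
mesh 1 [35T→15T]: running ratio 7/3, sense −
mesh 2 [15T→12T]: running ratio 35/12, sense +
mesh 3 [12T→68T]: running ratio 35/68, sense −
ω_out/ω_in = -35/68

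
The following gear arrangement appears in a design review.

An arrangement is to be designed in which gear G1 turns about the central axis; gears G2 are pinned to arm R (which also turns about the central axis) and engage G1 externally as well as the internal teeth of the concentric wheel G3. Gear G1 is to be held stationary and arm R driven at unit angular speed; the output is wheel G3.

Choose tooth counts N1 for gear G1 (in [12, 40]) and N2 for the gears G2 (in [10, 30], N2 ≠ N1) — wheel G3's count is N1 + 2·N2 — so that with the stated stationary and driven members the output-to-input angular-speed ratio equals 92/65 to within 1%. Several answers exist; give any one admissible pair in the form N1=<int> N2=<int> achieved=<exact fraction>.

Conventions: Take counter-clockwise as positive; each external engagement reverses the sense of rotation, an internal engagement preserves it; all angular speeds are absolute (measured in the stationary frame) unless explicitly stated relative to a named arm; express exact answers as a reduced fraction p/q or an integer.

design class (target 92/65): planetary set
Willis with ω_sun = 0: ω_ring/ω_arm = (N1+N3)/N3; set equal to 92/65  ⇒  N3/N1 = 1/(92/65 − 1) = 65/27
N3 = N1 + 2·N2  ⇒  N2/N1 = (N3/N1 − 1)/2 = (65/27 − 1)/2 = 19/27
smallest multiple with N1 ≥ 12 and N2 ≥ 10: k = 1  ⇒  N1 = 1·27 = 27, N2 = 1·19 = 19 (N1 ≤ 40, N2 ≤ 30, N2 ≠ N1 ✓), N3 = 27 + 2·19 = 65
check: (N1+N3)/N3 with N1 = 27, N3 = 65 gives 92/65; |achieved − target| = 0 ≤ 23/1625 ✓

N1=27 N2=19 achieved=92/65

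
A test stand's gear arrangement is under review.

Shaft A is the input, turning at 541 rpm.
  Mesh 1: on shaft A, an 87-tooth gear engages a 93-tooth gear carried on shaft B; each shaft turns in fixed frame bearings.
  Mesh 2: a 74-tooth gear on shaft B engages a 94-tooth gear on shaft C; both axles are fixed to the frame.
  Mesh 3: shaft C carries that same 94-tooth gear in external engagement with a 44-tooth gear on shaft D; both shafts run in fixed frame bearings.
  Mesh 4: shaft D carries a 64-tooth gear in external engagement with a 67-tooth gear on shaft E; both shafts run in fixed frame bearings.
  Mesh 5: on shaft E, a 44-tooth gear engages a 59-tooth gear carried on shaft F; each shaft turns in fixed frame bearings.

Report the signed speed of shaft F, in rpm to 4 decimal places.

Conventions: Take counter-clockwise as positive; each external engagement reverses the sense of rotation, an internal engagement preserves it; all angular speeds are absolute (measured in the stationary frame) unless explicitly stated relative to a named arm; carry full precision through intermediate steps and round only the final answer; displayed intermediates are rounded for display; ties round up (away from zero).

-606.3431 rpm

recognized (6 fixed axles, 5 meshes): fixed-axis compound train
mesh 1 [87T→93T]: ω = 541.0000×87/93 = 506.0968 rpm, sense flips to −
mesh 2 [74T→94T]: ω = 506.0968×74/94 = 398.4166 rpm, sense flips to +
mesh 3 [94T→44T]: ω = 398.4166×94/44 = 851.1628 rpm, sense flips to −
mesh 4 [64T→67T]: ω = 851.1628×64/67 = 813.0510 rpm, sense flips to +
mesh 5 [44T→59T]: ω = 813.0510×44/59 = 606.3431 rpm, sense flips to −
signed output speed = -606.3431 rpm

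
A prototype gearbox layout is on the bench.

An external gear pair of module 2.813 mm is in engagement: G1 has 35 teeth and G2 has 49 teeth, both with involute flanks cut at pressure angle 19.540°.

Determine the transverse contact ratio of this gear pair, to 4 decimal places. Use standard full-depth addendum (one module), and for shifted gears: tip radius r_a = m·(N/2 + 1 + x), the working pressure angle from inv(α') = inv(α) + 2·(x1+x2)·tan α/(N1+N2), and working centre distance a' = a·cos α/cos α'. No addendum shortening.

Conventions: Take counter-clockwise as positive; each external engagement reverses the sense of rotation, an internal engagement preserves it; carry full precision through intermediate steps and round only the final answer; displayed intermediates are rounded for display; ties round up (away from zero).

1.7422

topology: single-mesh involute geometry — m = 2.813, 35T/49T pair
base radii: r_b1 = 46.392401, r_b2 = 64.949361
tip radii: r_a1 = 52.040500, r_a2 = 71.731500
no profile shift: α' = α, a' = a
action lengths: √(r_a1²−r_b1²) = 23.578779, √(r_a2²−r_b2²) = 30.446488
base pitch p_b = π·m·cos α = 8.328344
CR = (23.578779 + 30.446488 − 118.146000·sin 19.54000°)/8.328344 = 1.742193
contact ratio ≈ 1.7422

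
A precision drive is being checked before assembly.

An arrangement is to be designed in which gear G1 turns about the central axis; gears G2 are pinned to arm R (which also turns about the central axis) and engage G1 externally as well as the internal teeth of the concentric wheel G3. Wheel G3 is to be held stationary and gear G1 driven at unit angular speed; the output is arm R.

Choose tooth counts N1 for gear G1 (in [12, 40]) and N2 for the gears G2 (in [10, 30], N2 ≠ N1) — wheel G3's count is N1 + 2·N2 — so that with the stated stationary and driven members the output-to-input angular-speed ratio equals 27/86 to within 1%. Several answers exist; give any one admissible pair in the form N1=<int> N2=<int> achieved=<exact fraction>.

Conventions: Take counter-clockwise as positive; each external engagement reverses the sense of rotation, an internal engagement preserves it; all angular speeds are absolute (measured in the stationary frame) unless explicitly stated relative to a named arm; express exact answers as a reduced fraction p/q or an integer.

class = planetary set [ratio 27/86 wanted; Willis about the carrier]
Willis with ω_ring = 0: ω_arm/ω_sun = N1/(N1+N3); set equal to 27/86  ⇒  N3/N1 = 1/(27/86) − 1 = 59/27
N3 = N1 + 2·N2  ⇒  N2/N1 = (N3/N1 − 1)/2 = (59/27 − 1)/2 = 16/27
smallest multiple with N1 ≥ 12 and N2 ≥ 10: k = 1  ⇒  N1 = 1·27 = 27, N2 = 1·16 = 16 (N1 ≤ 40, N2 ≤ 30, N2 ≠ N1 ✓), N3 = 27 + 2·16 = 59
check: N1/(N1+N3) with N1 = 27, N3 = 59 gives 27/86; |achieved − target| = 0 ≤ 27/8600 ✓

N1=27 N2=16 achieved=27/86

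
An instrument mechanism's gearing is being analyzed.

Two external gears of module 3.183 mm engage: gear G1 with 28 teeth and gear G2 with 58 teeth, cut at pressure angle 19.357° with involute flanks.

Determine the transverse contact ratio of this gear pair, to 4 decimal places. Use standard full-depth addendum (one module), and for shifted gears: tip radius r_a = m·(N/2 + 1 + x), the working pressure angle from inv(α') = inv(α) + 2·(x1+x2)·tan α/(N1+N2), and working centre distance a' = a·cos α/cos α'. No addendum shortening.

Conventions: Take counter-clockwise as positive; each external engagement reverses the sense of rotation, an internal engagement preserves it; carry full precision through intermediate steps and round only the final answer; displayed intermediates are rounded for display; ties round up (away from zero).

topology: single-mesh involute geometry — m = 3.183, 28T/58T pair
base radii: r_b1 = 42.042985, r_b2 = 87.089040
tip radii: r_a1 = 47.745000, r_a2 = 95.490000
no profile shift: α' = α, a' = a
action lengths: √(r_a1²−r_b1²) = 22.626808, √(r_a2²−r_b2²) = 39.164259
base pitch p_b = π·m·cos α = 9.434424
CR = (22.626808 + 39.164259 − 136.869000·sin 19.35700°)/9.434424 = 1.741008
contact ratio ≈ 1.7410

1.7410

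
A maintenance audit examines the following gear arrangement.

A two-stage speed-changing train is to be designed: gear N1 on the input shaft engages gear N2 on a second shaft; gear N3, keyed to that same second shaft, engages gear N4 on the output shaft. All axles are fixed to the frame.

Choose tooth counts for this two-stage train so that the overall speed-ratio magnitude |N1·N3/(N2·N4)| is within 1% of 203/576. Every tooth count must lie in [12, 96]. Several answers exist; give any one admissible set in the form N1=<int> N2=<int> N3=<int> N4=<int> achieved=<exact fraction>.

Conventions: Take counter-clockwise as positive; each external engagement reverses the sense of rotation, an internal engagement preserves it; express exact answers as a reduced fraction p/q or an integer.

N1=14 N2=12 N3=29 N4=96 achieved=203/576

class = fixed-axis compound train [2-stage, 203/576 wanted]
target = 203/576 in lowest terms: an exact hit needs N1·N3 = k·203 and N2·N4 = k·576 for one integer k, every count in [12, 96]; additionally prefer no 1:1 stage (N1 ≠ N2, N3 ≠ N4)
k = 1: no 1:1-free in-range split of k·203 and k·576 into factor pairs; take k = 2
k = 2: N1·N3 = 406 = 14·29, N2·N4 = 1152 = 12·96
achieved = 14·29/(12·96) = 203/576; |achieved − target| = 0 ≤ 203/57600 ✓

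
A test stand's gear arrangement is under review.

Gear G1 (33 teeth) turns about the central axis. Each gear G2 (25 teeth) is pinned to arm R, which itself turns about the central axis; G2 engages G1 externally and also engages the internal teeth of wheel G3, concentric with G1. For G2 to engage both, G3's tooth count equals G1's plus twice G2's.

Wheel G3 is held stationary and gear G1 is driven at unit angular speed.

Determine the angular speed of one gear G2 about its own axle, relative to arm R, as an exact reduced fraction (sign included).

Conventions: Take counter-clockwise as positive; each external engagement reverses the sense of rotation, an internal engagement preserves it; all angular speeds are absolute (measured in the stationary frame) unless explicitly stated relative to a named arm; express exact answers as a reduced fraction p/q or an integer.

-2739/2900

planetary set (33T centre, 25T on arm, 83T internal) — Willis relation
ring teeth: 33 + 2·25 = 83
33(ω_sun−ω_arm) = −83(ω_ring−ω_arm),  ω_ring = 0, ω_sun = 1
33(1−ω_arm) = −83(0−ω_arm)  ⇒  116·ω_arm = 33  ⇒  ω_arm = 33/116
sun–planet mesh: 33·(1−33/116) = −25·(ω_p−ω_arm)  ⇒  ω_p−ω_arm = -2739/2900
exact speed ratio = -2739/2900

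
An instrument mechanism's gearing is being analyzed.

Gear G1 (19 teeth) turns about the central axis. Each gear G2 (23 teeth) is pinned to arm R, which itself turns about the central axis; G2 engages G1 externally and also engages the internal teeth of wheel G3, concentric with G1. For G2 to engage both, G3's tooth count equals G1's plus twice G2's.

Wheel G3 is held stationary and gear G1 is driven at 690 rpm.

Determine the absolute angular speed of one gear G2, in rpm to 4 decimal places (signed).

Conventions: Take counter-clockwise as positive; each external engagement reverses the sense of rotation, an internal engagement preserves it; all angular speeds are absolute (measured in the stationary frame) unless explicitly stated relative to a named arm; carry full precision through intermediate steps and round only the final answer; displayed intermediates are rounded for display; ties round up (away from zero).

planetary set (19T centre, 23T on arm, 65T internal) — Willis relation
normalise by the input: solve with ω_sun = 1, then scale by 690 rpm
ring teeth: 19 + 2·23 = 65
19(ω_sun−ω_arm) = −65(ω_ring−ω_arm),  ω_ring = 0, ω_sun = 1
19(1−ω_arm) = −65(0−ω_arm)  ⇒  84·ω_arm = 19  ⇒  ω_arm = 19/84
sun–planet mesh: 19·(1−19/84) = −23·(ω_p−ω_arm)  ⇒  ω_p−ω_arm = -1235/1932
ω_p = 19/84 − 1235/1932 = -19/46
scale: ω_p = -19/46 × 690 rpm = -285.0000 rpm

-285.0000 rpm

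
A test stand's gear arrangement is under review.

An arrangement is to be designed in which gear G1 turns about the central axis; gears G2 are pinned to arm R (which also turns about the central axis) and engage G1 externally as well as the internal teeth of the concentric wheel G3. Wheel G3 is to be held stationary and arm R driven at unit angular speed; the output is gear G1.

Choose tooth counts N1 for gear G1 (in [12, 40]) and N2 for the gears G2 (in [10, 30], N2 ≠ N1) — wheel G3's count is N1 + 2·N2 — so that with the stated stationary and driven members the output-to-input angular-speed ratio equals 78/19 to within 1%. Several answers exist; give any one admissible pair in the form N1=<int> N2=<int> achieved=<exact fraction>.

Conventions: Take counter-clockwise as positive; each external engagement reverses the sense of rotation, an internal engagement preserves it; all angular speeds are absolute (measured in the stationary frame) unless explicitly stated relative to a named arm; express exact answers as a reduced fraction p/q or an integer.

planetary set to be sized for 78/19 (Willis relation)
Willis with ω_ring = 0: ω_sun/ω_arm = (N1+N3)/N1; set equal to 78/19  ⇒  N3/N1 = 78/19 − 1 = 59/19
N3 = N1 + 2·N2  ⇒  N2/N1 = (N3/N1 − 1)/2 = (59/19 − 1)/2 = 20/19
smallest multiple with N1 ≥ 12 and N2 ≥ 10: k = 1  ⇒  N1 = 1·19 = 19, N2 = 1·20 = 20 (N1 ≤ 40, N2 ≤ 30, N2 ≠ N1 ✓), N3 = 19 + 2·20 = 59
check: (N1+N3)/N1 with N1 = 19, N3 = 59 gives 78/19; |achieved − target| = 0 ≤ 39/950 ✓

N1=19 N2=20 achieved=78/19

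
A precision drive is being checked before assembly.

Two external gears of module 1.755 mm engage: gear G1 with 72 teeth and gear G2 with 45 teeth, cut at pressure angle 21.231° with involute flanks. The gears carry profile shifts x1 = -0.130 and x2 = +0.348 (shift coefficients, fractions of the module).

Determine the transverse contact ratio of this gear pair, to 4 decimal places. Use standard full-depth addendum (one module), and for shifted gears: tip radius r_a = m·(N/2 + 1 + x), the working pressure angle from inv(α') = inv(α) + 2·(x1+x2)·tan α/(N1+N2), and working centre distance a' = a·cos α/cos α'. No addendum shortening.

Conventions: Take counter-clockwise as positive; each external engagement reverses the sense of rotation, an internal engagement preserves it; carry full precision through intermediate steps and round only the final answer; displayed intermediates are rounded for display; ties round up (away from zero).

recognized (one external pair, fixed centres): single-mesh tooth geometry, m = 1.755, N1 = 72, N2 = 45
base radii: r_b1 = 58.891847, r_b2 = 36.807405
tip radii: r_a1 = 64.706850, r_a2 = 41.853240
inv(α') = inv(21.231°) + 2·(-0.130+0.348)·tan α/(72+45) = 0.01939390  ⇒  α' = 21.76563°
a' = a·cos α / cos α' = 102.6675·cos 21.231°/cos 21.76563° = 103.045532
action lengths: √(r_a1²−r_b1²) = 26.809079, √(r_a2²−r_b2²) = 19.922567
base pitch p_b = π·m·cos α = 5.139283
CR = (26.809079 + 19.922567 − 103.045532·sin 21.76563°)/5.139283 = 1.658061
contact ratio ≈ 1.6581

1.6581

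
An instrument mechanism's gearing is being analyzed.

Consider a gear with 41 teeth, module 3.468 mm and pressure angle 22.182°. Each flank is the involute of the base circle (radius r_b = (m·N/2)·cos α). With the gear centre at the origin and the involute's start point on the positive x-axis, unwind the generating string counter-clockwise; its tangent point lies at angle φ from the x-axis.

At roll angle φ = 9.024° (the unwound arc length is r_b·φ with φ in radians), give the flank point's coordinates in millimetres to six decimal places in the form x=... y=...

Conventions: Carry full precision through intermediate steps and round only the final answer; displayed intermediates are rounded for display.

x=66.643733 y=0.085520

class = single-mesh tooth geometry [base-circle involute, m = 3.468, 41T]
pitch radius r_p = m·N/2 = 3.468·41/2 = 71.094000
base radius r_b = r_p·cos α = 71.094000·cos 22.182° = 65.832279
roll angle φ = 9.024° = 0.15749851 rad
x = r_b·(cos φ + φ·sin φ) = 66.643733
y = r_b·(sin φ − φ·cos φ) = 0.085520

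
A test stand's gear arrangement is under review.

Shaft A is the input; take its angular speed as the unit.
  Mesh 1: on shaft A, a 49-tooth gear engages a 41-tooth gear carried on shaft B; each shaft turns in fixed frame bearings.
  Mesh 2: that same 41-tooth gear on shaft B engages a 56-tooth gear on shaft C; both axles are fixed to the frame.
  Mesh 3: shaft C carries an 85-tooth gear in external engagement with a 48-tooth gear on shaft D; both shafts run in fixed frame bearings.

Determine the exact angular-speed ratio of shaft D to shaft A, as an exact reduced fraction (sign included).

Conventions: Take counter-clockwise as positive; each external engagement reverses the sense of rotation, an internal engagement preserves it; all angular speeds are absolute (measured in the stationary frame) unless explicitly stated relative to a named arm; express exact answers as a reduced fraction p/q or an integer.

-595/384

class = fixed-axis compound train [3 meshes; 3 ratios multiply, 3 sense flips]
mesh 1 [49T→41T]: running ratio 49/41, sense −
mesh 2 [41T→56T]: running ratio 7/8, sense +
mesh 3 [85T→48T]: running ratio 595/384, sense −
ω_out/ω_in = -595/384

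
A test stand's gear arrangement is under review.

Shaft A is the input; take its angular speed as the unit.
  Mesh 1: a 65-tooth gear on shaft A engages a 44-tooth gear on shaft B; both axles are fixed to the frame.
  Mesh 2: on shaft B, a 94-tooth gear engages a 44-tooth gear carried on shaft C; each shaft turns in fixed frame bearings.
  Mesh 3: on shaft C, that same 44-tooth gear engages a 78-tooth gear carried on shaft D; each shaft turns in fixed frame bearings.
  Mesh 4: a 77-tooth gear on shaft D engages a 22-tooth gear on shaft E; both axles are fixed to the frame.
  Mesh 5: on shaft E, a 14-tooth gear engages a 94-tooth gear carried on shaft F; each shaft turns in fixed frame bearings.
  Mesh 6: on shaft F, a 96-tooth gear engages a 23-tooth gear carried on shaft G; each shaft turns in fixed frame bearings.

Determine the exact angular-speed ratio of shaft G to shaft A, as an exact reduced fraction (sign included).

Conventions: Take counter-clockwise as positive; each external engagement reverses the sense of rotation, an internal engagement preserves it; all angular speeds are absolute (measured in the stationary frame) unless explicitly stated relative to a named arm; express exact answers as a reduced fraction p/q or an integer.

980/253

class = fixed-axis compound train [6 meshes; 6 ratios multiply, 6 sense flips]
mesh 1 [65T→44T]: running ratio 65/44, sense −
mesh 2 [94T→44T]: running ratio 3055/968, sense +
mesh 3 [44T→78T]: running ratio 235/132, sense −
mesh 4 [77T→22T]: running ratio 1645/264, sense +
mesh 5 [14T→94T]: running ratio 245/264, sense −
mesh 6 [96T→23T]: running ratio 980/253, sense +
ω_out/ω_in = 980/253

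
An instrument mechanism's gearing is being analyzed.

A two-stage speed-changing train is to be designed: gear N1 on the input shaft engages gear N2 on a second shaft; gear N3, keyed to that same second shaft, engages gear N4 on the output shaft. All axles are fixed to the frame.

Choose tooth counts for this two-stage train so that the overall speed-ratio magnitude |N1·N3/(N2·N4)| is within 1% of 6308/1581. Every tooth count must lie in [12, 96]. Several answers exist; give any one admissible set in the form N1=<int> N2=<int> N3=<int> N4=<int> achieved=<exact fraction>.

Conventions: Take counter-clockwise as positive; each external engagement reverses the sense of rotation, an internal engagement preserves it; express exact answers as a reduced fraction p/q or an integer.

2-stage fixed-axis compound train for ratio 6308/1581
target = 6308/1581 in lowest terms: an exact hit needs N1·N3 = k·6308 and N2·N4 = k·1581 for one integer k, every count in [12, 96]; additionally prefer no 1:1 stage (N1 ≠ N2, N3 ≠ N4)
k = 1: N1·N3 = 6308 = 76·83, N2·N4 = 1581 = 17·93
achieved = 76·83/(17·93) = 6308/1581; |achieved − target| = 0 ≤ 1577/39525 ✓

N1=76 N2=17 N3=83 N4=93 achieved=6308/1581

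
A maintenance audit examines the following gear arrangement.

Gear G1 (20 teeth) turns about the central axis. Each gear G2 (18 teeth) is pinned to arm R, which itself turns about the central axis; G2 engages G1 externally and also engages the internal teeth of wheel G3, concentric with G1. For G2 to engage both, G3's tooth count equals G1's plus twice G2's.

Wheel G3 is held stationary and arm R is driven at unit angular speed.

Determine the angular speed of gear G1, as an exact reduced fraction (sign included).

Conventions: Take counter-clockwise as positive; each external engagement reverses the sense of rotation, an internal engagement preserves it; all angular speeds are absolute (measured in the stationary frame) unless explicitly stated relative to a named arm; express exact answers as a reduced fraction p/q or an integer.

19/5

recognized (axles ride arm R): planetary set, 20/18/56 teeth
ring teeth: 20 + 2·18 = 56
20(ω_sun−ω_arm) = −56(ω_ring−ω_arm),  ω_ring = 0, ω_arm = 1
ω_sun = 1 − (56/20)(0−1) = 19/5
exact speed ratio = 19/5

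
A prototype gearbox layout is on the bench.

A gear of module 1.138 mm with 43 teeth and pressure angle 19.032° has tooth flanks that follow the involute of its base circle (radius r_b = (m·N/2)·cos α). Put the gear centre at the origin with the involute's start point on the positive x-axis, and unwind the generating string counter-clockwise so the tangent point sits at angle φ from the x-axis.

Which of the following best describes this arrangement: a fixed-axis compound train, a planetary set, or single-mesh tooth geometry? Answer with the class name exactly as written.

topology: single-mesh involute geometry — m = 1.138, N = 43
classification: single-mesh tooth geometry

single-mesh tooth geometry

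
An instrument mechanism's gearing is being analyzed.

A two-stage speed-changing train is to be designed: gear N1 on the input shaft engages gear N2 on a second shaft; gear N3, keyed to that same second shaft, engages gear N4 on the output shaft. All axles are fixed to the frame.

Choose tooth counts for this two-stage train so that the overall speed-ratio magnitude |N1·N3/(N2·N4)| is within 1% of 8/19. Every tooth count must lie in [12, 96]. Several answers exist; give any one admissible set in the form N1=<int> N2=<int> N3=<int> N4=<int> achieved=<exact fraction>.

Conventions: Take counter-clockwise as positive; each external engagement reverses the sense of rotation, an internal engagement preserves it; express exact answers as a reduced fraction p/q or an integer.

topology: fixed-axis compound train — 2 stages, target 8/19
target = 8/19 in lowest terms: an exact hit needs N1·N3 = k·8 and N2·N4 = k·19 for one integer k, every count in [12, 96]; additionally prefer no 1:1 stage (N1 ≠ N2, N3 ≠ N4)
k = 1…17: no 1:1-free in-range split of k·8 and k·19 into factor pairs; take k = 18
k = 18: N1·N3 = 144 = 12·12, N2·N4 = 342 = 18·19
achieved = 12·12/(18·19) = 8/19; |achieved − target| = 0 ≤ 2/475 ✓

N1=12 N2=18 N3=12 N4=19 achieved=8/19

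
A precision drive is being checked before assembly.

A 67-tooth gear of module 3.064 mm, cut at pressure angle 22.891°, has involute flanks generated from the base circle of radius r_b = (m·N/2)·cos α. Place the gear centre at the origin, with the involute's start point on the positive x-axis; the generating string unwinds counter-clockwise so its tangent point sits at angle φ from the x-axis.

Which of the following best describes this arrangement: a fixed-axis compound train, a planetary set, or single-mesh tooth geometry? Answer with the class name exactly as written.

single-mesh tooth geometry

recognized (one wheel, involute flank): single-mesh tooth geometry, m = 3.064, N = 67
classification: single-mesh tooth geometry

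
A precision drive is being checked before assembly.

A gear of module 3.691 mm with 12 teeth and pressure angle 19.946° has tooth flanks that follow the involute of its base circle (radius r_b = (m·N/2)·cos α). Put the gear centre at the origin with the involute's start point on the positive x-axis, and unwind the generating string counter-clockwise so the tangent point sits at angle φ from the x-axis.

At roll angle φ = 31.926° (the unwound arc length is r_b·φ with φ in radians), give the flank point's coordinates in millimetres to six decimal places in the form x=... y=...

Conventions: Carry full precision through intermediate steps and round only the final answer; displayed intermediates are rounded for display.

x=23.802792 y=1.163669

single-mesh involute tooth geometry (12T wheel at module 3.691)
pitch radius r_p = m·N/2 = 3.691·12/2 = 22.146000
base radius r_b = r_p·cos α = 22.146000·cos 19.946° = 20.817562
roll angle φ = 31.926° = 0.55721382 rad
x = r_b·(cos φ + φ·sin φ) = 23.802792
y = r_b·(sin φ − φ·cos φ) = 1.163669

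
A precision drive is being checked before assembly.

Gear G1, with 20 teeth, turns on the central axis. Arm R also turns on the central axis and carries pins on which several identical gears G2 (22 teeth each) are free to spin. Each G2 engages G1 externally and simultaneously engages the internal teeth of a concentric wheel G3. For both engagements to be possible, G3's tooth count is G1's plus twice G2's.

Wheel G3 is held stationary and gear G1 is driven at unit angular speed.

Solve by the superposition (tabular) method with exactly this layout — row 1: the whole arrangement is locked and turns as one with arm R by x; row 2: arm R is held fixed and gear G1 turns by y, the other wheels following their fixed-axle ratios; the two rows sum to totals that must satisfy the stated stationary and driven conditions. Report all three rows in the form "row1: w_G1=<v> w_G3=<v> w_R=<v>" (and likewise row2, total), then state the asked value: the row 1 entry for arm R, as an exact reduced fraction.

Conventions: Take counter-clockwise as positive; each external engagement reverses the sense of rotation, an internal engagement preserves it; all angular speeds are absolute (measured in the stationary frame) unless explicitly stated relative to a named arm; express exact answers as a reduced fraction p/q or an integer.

row1: w_G1=5/21 w_G3=5/21 w_R=5/21
row2: w_G1=16/21 w_G3=-5/21 w_R=0
total: w_G1=1 w_G3=0 w_R=5/21
asked value: 5/21

planetary set (20T centre, 22T on arm, 64T internal) — Willis relation
row 1: whole set turns with the arm by x
row 2 (arm held, sun turns y): ω_ring = −(20/64)·y, ω_arm = 0
boundary: total ω_ring = x − (20/64)·y = 0 and total ω_sun = x + y = 1  ⇒  y = 16/21, x = 5/21
row 2 ring = −(20/64)·16/21 = -5/21
totals (row 1 + row 2): sun 5/21 + 16/21 = 1, ring 5/21 + (-5/21) = 0, arm 5/21 + 0 = 5/21
asked cell (row1, arm) = 5/21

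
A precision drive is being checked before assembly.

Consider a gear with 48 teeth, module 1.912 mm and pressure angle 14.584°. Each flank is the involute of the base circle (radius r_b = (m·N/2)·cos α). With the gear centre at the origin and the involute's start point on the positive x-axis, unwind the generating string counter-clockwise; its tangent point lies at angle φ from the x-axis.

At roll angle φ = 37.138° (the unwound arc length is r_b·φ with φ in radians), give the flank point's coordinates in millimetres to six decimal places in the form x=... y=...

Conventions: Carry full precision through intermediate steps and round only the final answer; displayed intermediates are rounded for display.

x=52.781276 y=3.864423

class = single-mesh tooth geometry [base-circle involute, m = 1.912, 48T]
pitch radius r_p = m·N/2 = 1.912·48/2 = 45.888000
base radius r_b = r_p·cos α = 45.888000·cos 14.584° = 44.409467
roll angle φ = 37.138° = 0.64818038 rad
x = r_b·(cos φ + φ·sin φ) = 52.781276
y = r_b·(sin φ − φ·cos φ) = 3.864423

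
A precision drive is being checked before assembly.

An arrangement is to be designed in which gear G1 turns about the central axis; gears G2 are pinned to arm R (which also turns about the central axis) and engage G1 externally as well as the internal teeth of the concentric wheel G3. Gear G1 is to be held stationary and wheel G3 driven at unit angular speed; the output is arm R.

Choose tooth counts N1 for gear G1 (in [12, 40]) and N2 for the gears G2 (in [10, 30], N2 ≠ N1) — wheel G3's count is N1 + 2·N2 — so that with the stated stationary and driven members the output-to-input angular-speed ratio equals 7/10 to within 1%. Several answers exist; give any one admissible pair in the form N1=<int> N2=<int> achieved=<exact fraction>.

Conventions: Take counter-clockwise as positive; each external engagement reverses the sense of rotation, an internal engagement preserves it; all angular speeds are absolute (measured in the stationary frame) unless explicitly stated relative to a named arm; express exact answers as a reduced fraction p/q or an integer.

design class (target 7/10): planetary set
Willis with ω_sun = 0: ω_arm/ω_ring = N3/(N1+N3); set equal to 7/10  ⇒  N3/N1 = (7/10)/(1 − 7/10) = 7/3
N3 = N1 + 2·N2  ⇒  N2/N1 = (N3/N1 − 1)/2 = (7/3 − 1)/2 = 2/3
smallest multiple with N1 ≥ 12 and N2 ≥ 10: k = 5  ⇒  N1 = 5·3 = 15, N2 = 5·2 = 10 (N1 ≤ 40, N2 ≤ 30, N2 ≠ N1 ✓), N3 = 15 + 2·10 = 35
check: N3/(N1+N3) with N1 = 15, N3 = 35 gives 7/10; |achieved − target| = 0 ≤ 7/1000 ✓

N1=15 N2=10 achieved=7/10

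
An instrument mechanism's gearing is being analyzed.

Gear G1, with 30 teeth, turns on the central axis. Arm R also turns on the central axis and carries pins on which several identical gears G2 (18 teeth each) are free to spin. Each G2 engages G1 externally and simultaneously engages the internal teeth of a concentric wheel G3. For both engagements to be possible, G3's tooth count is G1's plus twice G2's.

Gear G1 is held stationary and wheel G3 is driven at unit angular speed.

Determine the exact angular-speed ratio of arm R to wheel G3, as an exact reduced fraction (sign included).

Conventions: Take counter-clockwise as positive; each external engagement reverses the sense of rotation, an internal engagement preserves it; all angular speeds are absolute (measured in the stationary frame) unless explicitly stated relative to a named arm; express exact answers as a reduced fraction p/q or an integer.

11/16

recognized (axles ride arm R): planetary set, 30/18/66 teeth
ring teeth: 30 + 2·18 = 66
30(ω_sun−ω_arm) = −66(ω_ring−ω_arm),  ω_sun = 0, ω_ring = 1
30(0−ω_arm) = −66(1−ω_arm)  ⇒  96·ω_arm = 66  ⇒  ω_arm = 11/16
ω_out/ω_in = 11/16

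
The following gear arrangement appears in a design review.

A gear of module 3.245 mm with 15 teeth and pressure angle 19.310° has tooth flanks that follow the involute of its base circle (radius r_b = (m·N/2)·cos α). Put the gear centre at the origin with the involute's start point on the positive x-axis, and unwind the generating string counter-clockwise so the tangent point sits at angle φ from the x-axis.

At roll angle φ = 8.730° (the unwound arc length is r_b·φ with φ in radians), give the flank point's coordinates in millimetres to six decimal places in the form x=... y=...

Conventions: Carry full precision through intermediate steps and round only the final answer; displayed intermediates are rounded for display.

x=23.233420 y=0.027019

topology: single-mesh involute geometry — m = 3.245, N = 15
pitch radius r_p = m·N/2 = 3.245·15/2 = 24.337500
base radius r_b = r_p·cos α = 24.337500·cos 19.310° = 22.968351
roll angle φ = 8.730° = 0.15236724 rad
x = r_b·(cos φ + φ·sin φ) = 23.233420
y = r_b·(sin φ − φ·cos φ) = 0.027019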